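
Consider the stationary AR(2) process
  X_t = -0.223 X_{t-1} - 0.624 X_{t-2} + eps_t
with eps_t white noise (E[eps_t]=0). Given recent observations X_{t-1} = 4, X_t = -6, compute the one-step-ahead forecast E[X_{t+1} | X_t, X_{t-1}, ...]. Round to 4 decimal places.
E[X_{t+1} \mid \mathcal F_t] = -1.1580

For an AR(p) model X_t = c + sum_i phi_i X_{t-i} + eps_t, the
one-step-ahead conditional mean is
  E[X_{t+1} | X_t, ...] = c + sum_i phi_i X_{t+1-i}.
Substitute known values:
  E[X_{t+1} | ...] = (-0.223) * (-6) + (-0.624) * (4)
                   = -1.1580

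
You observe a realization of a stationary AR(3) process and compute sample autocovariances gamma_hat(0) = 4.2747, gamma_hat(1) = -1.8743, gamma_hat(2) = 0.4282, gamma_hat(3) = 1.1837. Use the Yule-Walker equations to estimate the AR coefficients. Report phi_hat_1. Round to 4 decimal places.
\hat\phi_{1} = -0.4490

The Yule-Walker equations for an AR(p) process read, in matrix form,
  Gamma_p phi = r_p,   with   (Gamma_p)_{ij} = gamma(|i - j|),
                       (r_p)_i = gamma(i),   i,j = 1..p.
Substitute the sample gammas (Toeplitz matrix and right-hand side of size 3):
  Gamma_p = [[4.2747, -1.8743, 0.4282], [-1.8743, 4.2747, -1.8743], [0.4282, -1.8743, 4.2747]]
  r_p     = [-1.8743, 0.4282, 1.1837]
Written out (R1..R3):
  (R1) 4.2747 phi_1 - 1.8743 phi_2 + 0.4282 phi_3 = -1.8743
  (R2) -1.8743 phi_1 + 4.2747 phi_2 - 1.8743 phi_3 = 0.4282
  (R3) 0.4282 phi_1 - 1.8743 phi_2 + 4.2747 phi_3 = 1.1837
Gaussian elimination:
  R2 <- R2 - (-1.8743/4.2747) R1 = R2 - (-0.438464) R1:  3.452888 phi_2 - 1.68655 phi_3 = -0.393612
  R3 <- R3 - (0.4282/4.2747) R1 = R3 - (0.100171) R1:  -1.68655 phi_2 + 4.231807 phi_3 = 1.37145
  R3 <- R3 - (-1.68655/3.452888) R2 = R3 - (-0.488446) R2:  3.408018 phi_3 = 1.179192
Back-substitution:
  phi_hat_3 = 1.179192 / 3.408018 = 0.346005
  phi_hat_2 = (-0.393612 - (-1.68655)(0.346005)) / 3.452888 = 0.05501
  phi_hat_1 = (-1.8743 - (-1.8743)(0.05501) - (0.4282)(0.346005)) / 4.2747 = -0.449003
So phi_hat = [-0.4490, 0.0550, 0.3460].
Therefore phi_hat_1 = -0.4490.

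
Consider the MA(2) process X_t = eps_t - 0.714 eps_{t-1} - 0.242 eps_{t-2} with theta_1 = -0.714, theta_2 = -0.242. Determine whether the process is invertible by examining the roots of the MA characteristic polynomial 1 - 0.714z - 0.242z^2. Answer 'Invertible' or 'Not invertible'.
\text{Invertible}

The MA(q) characteristic polynomial is P(z) = 1 - 0.714z - 0.242z^2.
Invertibility requires all roots to lie outside the unit circle, i.e. |z| > 1 for every root.
Set 1 + (-0.714) z + (-0.242) z^2 = 0, i.e. a z^2 + b z + c = 0 with a = -0.242, b = -0.714, c = 1.
Discriminant D = b^2 - 4ac = (-0.714)^2 - 4*(-0.242)*1 = 0.509796 - (-0.968) = 1.477796.
D >= 0, so the roots are real: z = (-b +/- sqrt(D)) / (2a) = (0.714 +/- 1.215646) / (-0.484).
  z_1 = (0.714 + 1.215646) / (-0.484) = -3.9869,   |z_1| = 3.9869.
  z_2 = (0.714 - 1.215646) / (-0.484) = 1.0365,   |z_2| = 1.0365.
Moduli of all roots: 3.9869, 1.0365.
All moduli strictly greater than 1? Yes.
Verdict: Invertible.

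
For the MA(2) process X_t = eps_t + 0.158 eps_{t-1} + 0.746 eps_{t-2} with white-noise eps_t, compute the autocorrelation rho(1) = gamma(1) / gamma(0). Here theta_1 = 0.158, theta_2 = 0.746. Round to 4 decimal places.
\rho(1) = 0.1744

For an MA(q) process with theta_0 = 1, the autocovariance is
  gamma(k) = sigma^2 * sum_{i=0..q-k} theta_i * theta_{i+k},
and rho(k) = gamma(k) / gamma(0). Sigma^2 cancels.
  numerator   = (1)*(0.158) + (0.158)*(0.746) = 0.275868.
  denominator = (1)^2 + (0.158)^2 + (0.746)^2 = 1.58148.
  rho(1) = 0.275868 / 1.58148 = 0.1744.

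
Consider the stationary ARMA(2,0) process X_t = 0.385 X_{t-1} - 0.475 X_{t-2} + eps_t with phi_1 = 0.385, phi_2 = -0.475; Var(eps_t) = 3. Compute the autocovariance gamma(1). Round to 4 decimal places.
\gamma(1) = 1.0851

Multiply the model equation by X_{t-k} and take expectations. With theta_0 = psi_0 = 1 and psi_j the MA(infinity) weights, this gives
  gamma(k) - sum_i phi_i gamma(k-i) = c_k,
  c_k = sigma^2 * sum_{j=k..q} theta_j psi_{j-k}   (c_k = 0 for k > q),
using gamma(-m) = gamma(m).
Pure AR (q = 0): c_0 = sigma^2 = 3, c_k = 0 for k >= 1.
Equations for k = 0, 1, 2 (AR order 2, c_2 = 0):
  (E0) gamma(0) = phi_1 gamma(1) + phi_2 gamma(2) + c_0
  (E1) gamma(1) = phi_1 gamma(0) + phi_2 gamma(1) + c_1
  (E2) gamma(2) = phi_1 gamma(1) + phi_2 gamma(0)
From (E1): gamma(1) = A gamma(0) + B with
  A = phi_1 / (1 - phi_2) = 0.385 / 1.475 = 0.261017,   B = c_1 / (1 - phi_2) = 0 / 1.475 = 0.
Insert (E2) into (E0): gamma(0) (1 - phi_2^2) = phi_1 (1 + phi_2) gamma(1) + c_0.
  phi_1 (1 + phi_2) = (0.385)(0.525) = 0.202125,   1 - phi_2^2 = 0.774375.
Replace gamma(1) by A gamma(0) + B and collect gamma(0):
  gamma(0) [0.774375 - (0.202125)(0.261017)] = c_0 = 3
  gamma(0) * 0.721617 = 3
  gamma(0) = 3 / 0.721617 = 4.15733.
  gamma(1) = A gamma(0) = (0.261017)(4.15733) = 1.085134.
Therefore gamma(1) = 1.0851 (to 4 decimal places).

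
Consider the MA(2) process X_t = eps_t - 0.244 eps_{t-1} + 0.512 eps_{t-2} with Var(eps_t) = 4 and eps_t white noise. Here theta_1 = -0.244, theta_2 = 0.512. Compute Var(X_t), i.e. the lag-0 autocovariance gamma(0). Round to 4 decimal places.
\gamma(0) = 5.2867

For an MA(q) process X_t = eps_t + sum_i theta_i eps_{t-i} with
Var(eps_t) = sigma^2, the variance is
  gamma(0) = sigma^2 * (1 + sum_i theta_i^2).
  sum_i theta_i^2 = (-0.244)^2 + (0.512)^2 = 0.059536 + 0.262144 = 0.32168.
  gamma(0) = 4 * (1 + 0.32168) = 4 * 1.32168 = 5.28672, which rounds to 5.2867.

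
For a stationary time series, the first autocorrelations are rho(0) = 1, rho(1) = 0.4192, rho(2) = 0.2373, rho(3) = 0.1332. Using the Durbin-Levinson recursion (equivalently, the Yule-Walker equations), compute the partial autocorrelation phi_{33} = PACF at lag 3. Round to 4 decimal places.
\phi_{33} = 0.0120

The PACF at lag k is phi_{kk}, the last component of the solution
to the Yule-Walker system G_k phi = r_k where
  (G_k)_{ij} = rho(|i - j|), (r_k)_i = rho(i), i,j = 1..k.
Equivalently, Durbin-Levinson gives phi_{kk} iteratively:
  phi_{11} = rho(1)
  phi_{kk} = [rho(k) - sum_{j=1..k-1} phi_{k-1,j} rho(k-j)]
            / [1 - sum_{j=1..k-1} phi_{k-1,j} rho(j)],
  phi_{k,j} = phi_{k-1,j} - phi_{kk} phi_{k-1,k-j},  j = 1..k-1.
Step k = 1:
  phi_11 = rho(1) = 0.4192.
Step k = 2:
  phi_22 = [rho(2) - phi_11 rho(1)] / [1 - phi_11 rho(1)] = [0.2373 - (0.4192)(0.4192)] / [1 - (0.4192)(0.4192)]
         = 0.06157136 / 0.82427136 = 0.074698.
  Update: phi_21 = phi_11 - phi_22 phi_11 = 0.4192 - (0.074698)(0.4192) = 0.387887.
Step k = 3:
  phi_33 = [rho(3) - phi_21 rho(2) - phi_22 rho(1)] / [1 - phi_21 rho(1) - phi_22 rho(2)]
    numerator   = 0.1332 - (0.387887)(0.2373) - (0.074698)(0.4192) = 0.00984113
    denominator = 1 - (0.387887)(0.4192) - (0.074698)(0.2373) = 0.81967211
  phi_33 = 0.00984113 / 0.81967211 = 0.012.
Therefore phi_{33} = 0.0120.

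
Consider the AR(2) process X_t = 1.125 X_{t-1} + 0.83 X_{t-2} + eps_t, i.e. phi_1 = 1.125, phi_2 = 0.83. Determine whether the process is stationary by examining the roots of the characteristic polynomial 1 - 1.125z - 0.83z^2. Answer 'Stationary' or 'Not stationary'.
\text{Not stationary}

The AR(p) characteristic polynomial is P(z) = 1 - 1.125z - 0.83z^2.
Stationarity requires all roots to lie outside the unit circle, i.e. |z| > 1 for every root.
Set 1 + (-1.125) z + (-0.83) z^2 = 0, i.e. a z^2 + b z + c = 0 with a = -0.83, b = -1.125, c = 1.
Discriminant D = b^2 - 4ac = (-1.125)^2 - 4*(-0.83)*1 = 1.265625 - (-3.32) = 4.585625.
D >= 0, so the roots are real: z = (-b +/- sqrt(D)) / (2a) = (1.125 +/- 2.141407) / (-1.66).
  z_1 = (1.125 + 2.141407) / (-1.66) = -1.9677,   |z_1| = 1.9677.
  z_2 = (1.125 - 2.141407) / (-1.66) = 0.6123,   |z_2| = 0.6123.
Moduli of all roots: 1.9677, 0.6123.
All moduli strictly greater than 1? No.
Verdict: Not stationary.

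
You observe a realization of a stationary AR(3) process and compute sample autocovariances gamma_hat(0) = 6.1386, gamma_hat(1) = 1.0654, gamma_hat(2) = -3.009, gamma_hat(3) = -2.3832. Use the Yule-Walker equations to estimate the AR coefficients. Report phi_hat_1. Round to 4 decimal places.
\hat\phi_{1} = 0.1390

The Yule-Walker equations for an AR(p) process read, in matrix form,
  Gamma_p phi = r_p,   with   (Gamma_p)_{ij} = gamma(|i - j|),
                       (r_p)_i = gamma(i),   i,j = 1..p.
Substitute the sample gammas (Toeplitz matrix and right-hand side of size 3):
  Gamma_p = [[6.1386, 1.0654, -3.009], [1.0654, 6.1386, 1.0654], [-3.009, 1.0654, 6.1386]]
  r_p     = [1.0654, -3.009, -2.3832]
Written out (R1..R3):
  (R1) 6.1386 phi_1 + 1.0654 phi_2 - 3.009 phi_3 = 1.0654
  (R2) 1.0654 phi_1 + 6.1386 phi_2 + 1.0654 phi_3 = -3.009
  (R3) -3.009 phi_1 + 1.0654 phi_2 + 6.1386 phi_3 = -2.3832
Gaussian elimination:
  R2 <- R2 - (1.0654/6.1386) R1 = R2 - (0.173557) R1:  5.953692 phi_2 + 1.587634 phi_3 = -3.193908
  R3 <- R3 - (-3.009/6.1386) R1 = R3 - (-0.490177) R1:  1.587634 phi_2 + 4.663658 phi_3 = -1.860966
  R3 <- R3 - (1.587634/5.953692) R2 = R3 - (0.266664) R2:  4.240293 phi_3 = -1.009266
Back-substitution:
  phi_hat_3 = -1.009266 / 4.240293 = -0.238018
  phi_hat_2 = (-3.193908 - (1.587634)(-0.238018)) / 5.953692 = -0.472988
  phi_hat_1 = (1.0654 - (1.0654)(-0.472988) - (-3.009)(-0.238018)) / 6.1386 = 0.138977
So phi_hat = [0.1390, -0.4730, -0.2380].
Therefore phi_hat_1 = 0.1390.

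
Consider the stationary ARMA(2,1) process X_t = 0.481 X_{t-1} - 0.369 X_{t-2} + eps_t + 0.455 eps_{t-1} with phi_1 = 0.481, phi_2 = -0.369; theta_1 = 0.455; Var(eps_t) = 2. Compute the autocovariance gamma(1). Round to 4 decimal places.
\gamma(1) = 2.0816

Multiply the model equation by X_{t-k} and take expectations. With theta_0 = psi_0 = 1 and psi_j the MA(infinity) weights, this gives
  gamma(k) - sum_i phi_i gamma(k-i) = c_k,
  c_k = sigma^2 * sum_{j=k..q} theta_j psi_{j-k}   (c_k = 0 for k > q),
using gamma(-m) = gamma(m).
psi-weights needed (psi_j = theta_j + sum_i phi_i psi_{j-i}):
  psi_1 = theta_1 + phi_1 = 0.455 + (0.481) = 0.936
Right-hand sides:
  c_0 = sigma^2 (1 + theta_1 psi_1) = 2 * (1 + (0.455)(0.936)) = 2 * 1.42588 = 2.85176
  c_1 = sigma^2 theta_1 = 2 * (0.455) = 0.91
  c_2 = 0
Equations for k = 0, 1, 2 (AR order 2, c_2 = 0):
  (E0) gamma(0) = phi_1 gamma(1) + phi_2 gamma(2) + c_0
  (E1) gamma(1) = phi_1 gamma(0) + phi_2 gamma(1) + c_1
  (E2) gamma(2) = phi_1 gamma(1) + phi_2 gamma(0)
From (E1): gamma(1) = A gamma(0) + B with
  A = phi_1 / (1 - phi_2) = 0.481 / 1.369 = 0.351351,   B = c_1 / (1 - phi_2) = 0.91 / 1.369 = 0.664719.
Insert (E2) into (E0): gamma(0) (1 - phi_2^2) = phi_1 (1 + phi_2) gamma(1) + c_0.
  phi_1 (1 + phi_2) = (0.481)(0.631) = 0.303511,   1 - phi_2^2 = 0.863839.
Replace gamma(1) by A gamma(0) + B and collect gamma(0):
  gamma(0) [0.863839 - (0.303511)(0.351351)] = (0.303511)(0.664719) + 2.85176
  gamma(0) * 0.7572 = 3.053509
  gamma(0) = 3.053509 / 0.7572 = 4.032633.
  gamma(1) = A gamma(0) + B = (0.351351)(4.032633) + (0.664719) = 2.08159.
Therefore gamma(1) = 2.0816 (to 4 decimal places).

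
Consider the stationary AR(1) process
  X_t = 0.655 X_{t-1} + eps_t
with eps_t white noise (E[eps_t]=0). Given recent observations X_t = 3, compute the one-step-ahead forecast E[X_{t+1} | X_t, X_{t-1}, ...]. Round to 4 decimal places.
E[X_{t+1} \mid \mathcal F_t] = 1.9650

For an AR(p) model X_t = c + sum_i phi_i X_{t-i} + eps_t, the
one-step-ahead conditional mean is
  E[X_{t+1} | X_t, ...] = c + sum_i phi_i X_{t+1-i}.
Substitute known values:
  E[X_{t+1} | ...] = (0.655) * (3)
                   = 1.9650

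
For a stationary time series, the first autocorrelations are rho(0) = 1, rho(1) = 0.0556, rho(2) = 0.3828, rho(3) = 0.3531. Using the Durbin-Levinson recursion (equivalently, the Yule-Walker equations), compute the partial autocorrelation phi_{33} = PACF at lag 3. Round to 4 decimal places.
\phi_{33} = 0.3740

The PACF at lag k is phi_{kk}, the last component of the solution
to the Yule-Walker system G_k phi = r_k where
  (G_k)_{ij} = rho(|i - j|), (r_k)_i = rho(i), i,j = 1..k.
Equivalently, Durbin-Levinson gives phi_{kk} iteratively:
  phi_{11} = rho(1)
  phi_{kk} = [rho(k) - sum_{j=1..k-1} phi_{k-1,j} rho(k-j)]
            / [1 - sum_{j=1..k-1} phi_{k-1,j} rho(j)],
  phi_{k,j} = phi_{k-1,j} - phi_{kk} phi_{k-1,k-j},  j = 1..k-1.
Step k = 1:
  phi_11 = rho(1) = 0.0556.
Step k = 2:
  phi_22 = [rho(2) - phi_11 rho(1)] / [1 - phi_11 rho(1)] = [0.3828 - (0.0556)(0.0556)] / [1 - (0.0556)(0.0556)]
         = 0.37970864 / 0.99690864 = 0.380886.
  Update: phi_21 = phi_11 - phi_22 phi_11 = 0.0556 - (0.380886)(0.0556) = 0.034423.
Step k = 3:
  phi_33 = [rho(3) - phi_21 rho(2) - phi_22 rho(1)] / [1 - phi_21 rho(1) - phi_22 rho(2)]
    numerator   = 0.3531 - (0.034423)(0.3828) - (0.380886)(0.0556) = 0.31874571
    denominator = 1 - (0.034423)(0.0556) - (0.380886)(0.3828) = 0.8522829
  phi_33 = 0.31874571 / 0.8522829 = 0.374.
Therefore phi_{33} = 0.3740.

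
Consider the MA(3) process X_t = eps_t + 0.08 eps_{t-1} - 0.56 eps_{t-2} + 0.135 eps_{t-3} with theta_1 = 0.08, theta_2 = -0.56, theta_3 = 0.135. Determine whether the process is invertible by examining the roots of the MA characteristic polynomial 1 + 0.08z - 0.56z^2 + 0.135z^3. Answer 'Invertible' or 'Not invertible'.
\text{Invertible}

The MA(q) characteristic polynomial is P(z) = 1 + 0.08z - 0.56z^2 + 0.135z^3.
Invertibility requires all roots to lie outside the unit circle, i.e. |z| > 1 for every root.
Degree 3: look for a simple real root z0 first, then factor out (1 - z/z0) and solve the remaining quadratic.
Testing z0 = 2: P(2) = 1 + (0.08)(2) + (-0.56)(2)^2 + (0.135)(2)^3
  = 1 + (0.16) + (-2.24) + (1.08) = 0.  So z_0 = 2 is a root, |z_0| = 2.
Divide out the factor (1 - 0.5 z) = (1 - z/z0) (since 1/z0 = 0.5):
  P(z) = (1 - 0.5 z)(1 + (0.58) z + (-0.27) z^2)
  [check: z-coef 0.58 - (0.5) = 0.08; z^2-coef -0.27 - (0.5)(0.58) = -0.56; z^3-coef -(0.5)(-0.27) = 0.135.]
Remaining roots from the quadratic factor 1 + (0.58) z + (-0.27) z^2:
  Set 1 + (0.58) z + (-0.27) z^2 = 0, i.e. a z^2 + b z + c = 0 with a = -0.27, b = 0.58, c = 1.
  Discriminant D = b^2 - 4ac = (0.58)^2 - 4*(-0.27)*1 = 0.3364 - (-1.08) = 1.4164.
  D >= 0, so the roots are real: z = (-b +/- sqrt(D)) / (2a) = (-0.58 +/- 1.190126) / (-0.54).
    z_1 = (-0.58 + 1.190126) / (-0.54) = -1.1299,   |z_1| = 1.1299.
    z_2 = (-0.58 - 1.190126) / (-0.54) = 3.278,   |z_2| = 3.278.
Moduli of all roots: 2.0000, 1.1299, 3.2780.
All moduli strictly greater than 1? Yes.
Verdict: Invertible.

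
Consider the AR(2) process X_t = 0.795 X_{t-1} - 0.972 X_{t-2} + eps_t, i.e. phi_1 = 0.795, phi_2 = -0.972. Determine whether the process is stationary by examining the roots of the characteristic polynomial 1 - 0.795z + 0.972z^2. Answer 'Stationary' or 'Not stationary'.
\text{Stationary}

The AR(p) characteristic polynomial is P(z) = 1 - 0.795z + 0.972z^2.
Stationarity requires all roots to lie outside the unit circle, i.e. |z| > 1 for every root.
Set 1 + (-0.795) z + (0.972) z^2 = 0, i.e. a z^2 + b z + c = 0 with a = 0.972, b = -0.795, c = 1.
Discriminant D = b^2 - 4ac = (-0.795)^2 - 4*(0.972)*1 = 0.632025 - (3.888) = -3.255975.
D < 0, so the roots are the complex-conjugate pair z = (-b +/- i sqrt(-D)) / (2a) = 0.409 +/- 0.9282i.
For a conjugate pair |z|^2 = z * conj(z) = (product of roots) = c/a = 1/(0.972) = 1.028807, so |z| = sqrt(1.028807) = 1.0143 for both roots.
Moduli of all roots: 1.0143, 1.0143.
All moduli strictly greater than 1? Yes.
Verdict: Stationary.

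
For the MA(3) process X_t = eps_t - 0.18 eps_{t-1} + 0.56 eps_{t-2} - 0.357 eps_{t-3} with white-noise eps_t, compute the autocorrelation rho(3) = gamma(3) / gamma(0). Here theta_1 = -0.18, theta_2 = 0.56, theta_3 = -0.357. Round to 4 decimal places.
\rho(3) = -0.2423

For an MA(q) process with theta_0 = 1, the autocovariance is
  gamma(k) = sigma^2 * sum_{i=0..q-k} theta_i * theta_{i+k},
and rho(k) = gamma(k) / gamma(0). Sigma^2 cancels.
  numerator   = (1)*(-0.357) = -0.357.
  denominator = (1)^2 + (-0.18)^2 + (0.56)^2 + (-0.357)^2 = 1.473449.
  rho(3) = -0.357 / 1.473449 = -0.2423.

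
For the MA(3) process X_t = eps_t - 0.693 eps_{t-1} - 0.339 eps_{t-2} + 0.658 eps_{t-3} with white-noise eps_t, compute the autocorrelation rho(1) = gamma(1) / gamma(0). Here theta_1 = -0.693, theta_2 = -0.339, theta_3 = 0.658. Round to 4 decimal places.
\rho(1) = -0.3358

For an MA(q) process with theta_0 = 1, the autocovariance is
  gamma(k) = sigma^2 * sum_{i=0..q-k} theta_i * theta_{i+k},
and rho(k) = gamma(k) / gamma(0). Sigma^2 cancels.
  numerator   = (1)*(-0.693) + (-0.693)*(-0.339) + (-0.339)*(0.658) = -0.681135.
  denominator = (1)^2 + (-0.693)^2 + (-0.339)^2 + (0.658)^2 = 2.028134.
  rho(1) = -0.681135 / 2.028134 = -0.3358.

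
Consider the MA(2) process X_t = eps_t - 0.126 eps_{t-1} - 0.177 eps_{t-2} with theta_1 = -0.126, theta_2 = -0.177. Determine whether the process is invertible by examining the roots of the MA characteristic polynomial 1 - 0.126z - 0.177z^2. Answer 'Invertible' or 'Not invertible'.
\text{Invertible}

The MA(q) characteristic polynomial is P(z) = 1 - 0.126z - 0.177z^2.
Invertibility requires all roots to lie outside the unit circle, i.e. |z| > 1 for every root.
Set 1 + (-0.126) z + (-0.177) z^2 = 0, i.e. a z^2 + b z + c = 0 with a = -0.177, b = -0.126, c = 1.
Discriminant D = b^2 - 4ac = (-0.126)^2 - 4*(-0.177)*1 = 0.015876 - (-0.708) = 0.723876.
D >= 0, so the roots are real: z = (-b +/- sqrt(D)) / (2a) = (0.126 +/- 0.850809) / (-0.354).
  z_1 = (0.126 + 0.850809) / (-0.354) = -2.7593,   |z_1| = 2.7593.
  z_2 = (0.126 - 0.850809) / (-0.354) = 2.0475,   |z_2| = 2.0475.
Moduli of all roots: 2.7593, 2.0475.
All moduli strictly greater than 1? Yes.
Verdict: Invertible.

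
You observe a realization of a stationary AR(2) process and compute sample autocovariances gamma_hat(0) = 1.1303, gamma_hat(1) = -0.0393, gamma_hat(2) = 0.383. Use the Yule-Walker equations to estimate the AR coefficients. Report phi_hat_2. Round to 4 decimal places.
\hat\phi_{2} = 0.3380

The Yule-Walker equations for an AR(p) process read, in matrix form,
  Gamma_p phi = r_p,   with   (Gamma_p)_{ij} = gamma(|i - j|),
                       (r_p)_i = gamma(i),   i,j = 1..p.
Substitute the sample gammas (Toeplitz matrix and right-hand side of size 2):
  Gamma_p = [[1.1303, -0.0393], [-0.0393, 1.1303]]
  r_p     = [-0.0393, 0.383]
Written out:
  1.1303 phi_1 - 0.0393 phi_2 = -0.0393
  -0.0393 phi_1 + 1.1303 phi_2 = 0.383
Solve by Cramer's rule:
  det = gamma(0)^2 - gamma(1)^2 = (1.1303)^2 - (-0.0393)^2 = 1.27757809 - 0.00154449 = 1.2760336
  phi_hat_1 = [gamma(1) gamma(0) - gamma(1) gamma(2)] / det = [(-0.0393)(1.1303) - (-0.0393)(0.383)] / 1.2760336 = -0.02936889 / 1.2760336 = -0.023
  phi_hat_2 = [gamma(0) gamma(2) - gamma(1)^2] / det = [(1.1303)(0.383) - (-0.0393)^2] / 1.2760336 = 0.43136041 / 1.2760336 = 0.338
So phi_hat = [-0.0230, 0.3380].
Therefore phi_hat_2 = 0.3380.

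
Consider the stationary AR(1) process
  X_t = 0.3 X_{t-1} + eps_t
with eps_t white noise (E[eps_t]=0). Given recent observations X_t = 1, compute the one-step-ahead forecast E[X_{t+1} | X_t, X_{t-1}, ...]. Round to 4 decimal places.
E[X_{t+1} \mid \mathcal F_t] = 0.3000

For an AR(p) model X_t = c + sum_i phi_i X_{t-i} + eps_t, the
one-step-ahead conditional mean is
  E[X_{t+1} | X_t, ...] = c + sum_i phi_i X_{t+1-i}.
Substitute known values:
  E[X_{t+1} | ...] = (0.3) * (1)
                   = 0.3000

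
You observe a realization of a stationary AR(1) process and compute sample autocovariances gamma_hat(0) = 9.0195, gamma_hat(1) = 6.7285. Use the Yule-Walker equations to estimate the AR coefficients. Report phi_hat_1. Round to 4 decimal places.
\hat\phi_{1} = 0.7460

The Yule-Walker equations for an AR(p) process read, in matrix form,
  Gamma_p phi = r_p,   with   (Gamma_p)_{ij} = gamma(|i - j|),
                       (r_p)_i = gamma(i),   i,j = 1..p.
Substitute the sample gammas (Toeplitz matrix and right-hand side of size 1):
  Gamma_p = [[9.0195]]
  r_p     = [6.7285]
With p = 1 this is the single equation gamma(0) phi_1 = gamma(1):
  phi_hat_1 = gamma(1) / gamma(0) = 6.7285 / 9.0195 = 0.7460.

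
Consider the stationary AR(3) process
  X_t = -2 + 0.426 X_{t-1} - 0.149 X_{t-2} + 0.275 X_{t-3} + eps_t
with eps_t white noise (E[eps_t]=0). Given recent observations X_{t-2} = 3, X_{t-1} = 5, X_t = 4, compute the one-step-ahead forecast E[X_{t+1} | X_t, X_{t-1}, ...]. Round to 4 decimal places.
E[X_{t+1} \mid \mathcal F_t] = -0.2160

For an AR(p) model X_t = c + sum_i phi_i X_{t-i} + eps_t, the
one-step-ahead conditional mean is
  E[X_{t+1} | X_t, ...] = c + sum_i phi_i X_{t+1-i}.
Substitute known values:
  E[X_{t+1} | ...] = -2 + (0.426) * (4) + (-0.149) * (5) + (0.275) * (3)
                   = -0.2160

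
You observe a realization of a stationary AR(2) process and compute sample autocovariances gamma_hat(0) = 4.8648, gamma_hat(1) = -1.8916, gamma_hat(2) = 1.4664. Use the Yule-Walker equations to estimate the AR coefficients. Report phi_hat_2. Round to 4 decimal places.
\hat\phi_{2} = 0.1770

The Yule-Walker equations for an AR(p) process read, in matrix form,
  Gamma_p phi = r_p,   with   (Gamma_p)_{ij} = gamma(|i - j|),
                       (r_p)_i = gamma(i),   i,j = 1..p.
Substitute the sample gammas (Toeplitz matrix and right-hand side of size 2):
  Gamma_p = [[4.8648, -1.8916], [-1.8916, 4.8648]]
  r_p     = [-1.8916, 1.4664]
Written out:
  4.8648 phi_1 - 1.8916 phi_2 = -1.8916
  -1.8916 phi_1 + 4.8648 phi_2 = 1.4664
Solve by Cramer's rule:
  det = gamma(0)^2 - gamma(1)^2 = (4.8648)^2 - (-1.8916)^2 = 23.66627904 - 3.57815056 = 20.08812848
  phi_hat_1 = [gamma(1) gamma(0) - gamma(1) gamma(2)] / det = [(-1.8916)(4.8648) - (-1.8916)(1.4664)] / 20.08812848 = -6.42841344 / 20.08812848 = -0.32
  phi_hat_2 = [gamma(0) gamma(2) - gamma(1)^2] / det = [(4.8648)(1.4664) - (-1.8916)^2] / 20.08812848 = 3.55559216 / 20.08812848 = 0.177
So phi_hat = [-0.3200, 0.1770].
Therefore phi_hat_2 = 0.1770.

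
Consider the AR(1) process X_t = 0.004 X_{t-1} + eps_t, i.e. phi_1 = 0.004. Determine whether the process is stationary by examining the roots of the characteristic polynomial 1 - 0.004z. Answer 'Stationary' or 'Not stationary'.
\text{Stationary}

The AR(p) characteristic polynomial is P(z) = 1 - 0.004z.
Stationarity requires all roots to lie outside the unit circle, i.e. |z| > 1 for every root.
This is linear in z: 1 + (-0.004) z = 0  =>  z = -1/(-0.004) = 250,  |z| = 250.
Moduli of all roots: 250.0000.
All moduli strictly greater than 1? Yes.
Verdict: Stationary.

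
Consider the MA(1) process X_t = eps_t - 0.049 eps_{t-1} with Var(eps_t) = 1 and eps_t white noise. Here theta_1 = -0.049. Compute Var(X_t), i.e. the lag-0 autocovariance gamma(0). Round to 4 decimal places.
\gamma(0) = 1.0024

For an MA(q) process X_t = eps_t + sum_i theta_i eps_{t-i} with
Var(eps_t) = sigma^2, the variance is
  gamma(0) = sigma^2 * (1 + sum_i theta_i^2).
  sum_i theta_i^2 = (-0.049)^2 = 0.002401.
  gamma(0) = 1 * (1 + 0.002401) = 1 * 1.002401 = 1.002401, which rounds to 1.0024.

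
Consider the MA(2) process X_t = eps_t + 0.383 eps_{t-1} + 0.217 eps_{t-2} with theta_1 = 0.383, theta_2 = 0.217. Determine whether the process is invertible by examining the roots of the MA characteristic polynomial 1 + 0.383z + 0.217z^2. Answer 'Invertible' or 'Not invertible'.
\text{Invertible}

The MA(q) characteristic polynomial is P(z) = 1 + 0.383z + 0.217z^2.
Invertibility requires all roots to lie outside the unit circle, i.e. |z| > 1 for every root.
Set 1 + (0.383) z + (0.217) z^2 = 0, i.e. a z^2 + b z + c = 0 with a = 0.217, b = 0.383, c = 1.
Discriminant D = b^2 - 4ac = (0.383)^2 - 4*(0.217)*1 = 0.146689 - (0.868) = -0.721311.
D < 0, so the roots are the complex-conjugate pair z = (-b +/- i sqrt(-D)) / (2a) = -0.8825 +/- 1.9569i.
For a conjugate pair |z|^2 = z * conj(z) = (product of roots) = c/a = 1/(0.217) = 4.608295, so |z| = sqrt(4.608295) = 2.1467 for both roots.
Moduli of all roots: 2.1467, 2.1467.
All moduli strictly greater than 1? Yes.
Verdict: Invertible.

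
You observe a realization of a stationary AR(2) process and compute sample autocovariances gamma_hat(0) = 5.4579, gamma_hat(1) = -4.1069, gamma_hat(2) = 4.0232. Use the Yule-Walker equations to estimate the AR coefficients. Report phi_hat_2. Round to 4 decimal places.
\hat\phi_{2} = 0.3940

The Yule-Walker equations for an AR(p) process read, in matrix form,
  Gamma_p phi = r_p,   with   (Gamma_p)_{ij} = gamma(|i - j|),
                       (r_p)_i = gamma(i),   i,j = 1..p.
Substitute the sample gammas (Toeplitz matrix and right-hand side of size 2):
  Gamma_p = [[5.4579, -4.1069], [-4.1069, 5.4579]]
  r_p     = [-4.1069, 4.0232]
Written out:
  5.4579 phi_1 - 4.1069 phi_2 = -4.1069
  -4.1069 phi_1 + 5.4579 phi_2 = 4.0232
Solve by Cramer's rule:
  det = gamma(0)^2 - gamma(1)^2 = (5.4579)^2 - (-4.1069)^2 = 29.78867241 - 16.86662761 = 12.9220448
  phi_hat_1 = [gamma(1) gamma(0) - gamma(1) gamma(2)] / det = [(-4.1069)(5.4579) - (-4.1069)(4.0232)] / 12.9220448 = -5.89216943 / 12.9220448 = -0.456
  phi_hat_2 = [gamma(0) gamma(2) - gamma(1)^2] / det = [(5.4579)(4.0232) - (-4.1069)^2] / 12.9220448 = 5.09159567 / 12.9220448 = 0.394
So phi_hat = [-0.4560, 0.3940].
Therefore phi_hat_2 = 0.3940.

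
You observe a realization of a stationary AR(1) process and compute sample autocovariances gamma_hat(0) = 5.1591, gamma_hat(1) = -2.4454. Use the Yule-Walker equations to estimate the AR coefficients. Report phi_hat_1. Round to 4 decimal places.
\hat\phi_{1} = -0.4740

The Yule-Walker equations for an AR(p) process read, in matrix form,
  Gamma_p phi = r_p,   with   (Gamma_p)_{ij} = gamma(|i - j|),
                       (r_p)_i = gamma(i),   i,j = 1..p.
Substitute the sample gammas (Toeplitz matrix and right-hand side of size 1):
  Gamma_p = [[5.1591]]
  r_p     = [-2.4454]
With p = 1 this is the single equation gamma(0) phi_1 = gamma(1):
  phi_hat_1 = gamma(1) / gamma(0) = -2.4454 / 5.1591 = -0.4740.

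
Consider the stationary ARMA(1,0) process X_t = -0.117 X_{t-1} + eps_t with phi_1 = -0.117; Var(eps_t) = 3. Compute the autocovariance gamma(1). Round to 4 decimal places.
\gamma(1) = -0.3559

Multiply the model equation by X_{t-k} and take expectations. With theta_0 = psi_0 = 1 and psi_j the MA(infinity) weights, this gives
  gamma(k) - sum_i phi_i gamma(k-i) = c_k,
  c_k = sigma^2 * sum_{j=k..q} theta_j psi_{j-k}   (c_k = 0 for k > q),
using gamma(-m) = gamma(m).
Pure AR (q = 0): c_0 = sigma^2 = 3, c_k = 0 for k >= 1.
Equations for k = 0 and k = 1 (AR order 1):
  gamma(0) = phi_1 gamma(1) + c_0
  gamma(1) = phi_1 gamma(0) + c_1
Substituting the second into the first: gamma(0) (1 - phi_1^2) = c_0 + phi_1 c_1, so
  gamma(0) = c_0 / (1 - phi_1^2) = 3 / (1 - (-0.117)^2) = 3 / 0.986311 = 3.041637.
  gamma(1) = phi_1 gamma(0) = (-0.117)(3.041637) = -0.355872.
Therefore gamma(1) = -0.3559 (to 4 decimal places).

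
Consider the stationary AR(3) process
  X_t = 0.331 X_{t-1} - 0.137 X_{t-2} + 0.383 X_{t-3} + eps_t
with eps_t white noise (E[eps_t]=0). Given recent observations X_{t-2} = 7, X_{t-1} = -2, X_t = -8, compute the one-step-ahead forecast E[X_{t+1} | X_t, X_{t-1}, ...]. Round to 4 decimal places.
E[X_{t+1} \mid \mathcal F_t] = 0.3070

For an AR(p) model X_t = c + sum_i phi_i X_{t-i} + eps_t, the
one-step-ahead conditional mean is
  E[X_{t+1} | X_t, ...] = c + sum_i phi_i X_{t+1-i}.
Substitute known values:
  E[X_{t+1} | ...] = (0.331) * (-8) + (-0.137) * (-2) + (0.383) * (7)
                   = 0.3070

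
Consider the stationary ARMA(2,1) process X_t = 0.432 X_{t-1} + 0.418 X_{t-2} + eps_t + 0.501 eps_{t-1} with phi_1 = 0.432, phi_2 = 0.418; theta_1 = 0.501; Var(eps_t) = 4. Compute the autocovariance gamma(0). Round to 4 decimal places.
\gamma(0) = 21.5311

Multiply the model equation by X_{t-k} and take expectations. With theta_0 = psi_0 = 1 and psi_j the MA(infinity) weights, this gives
  gamma(k) - sum_i phi_i gamma(k-i) = c_k,
  c_k = sigma^2 * sum_{j=k..q} theta_j psi_{j-k}   (c_k = 0 for k > q),
using gamma(-m) = gamma(m).
psi-weights needed (psi_j = theta_j + sum_i phi_i psi_{j-i}):
  psi_1 = theta_1 + phi_1 = 0.501 + (0.432) = 0.933
Right-hand sides:
  c_0 = sigma^2 (1 + theta_1 psi_1) = 4 * (1 + (0.501)(0.933)) = 4 * 1.467433 = 5.869732
  c_1 = sigma^2 theta_1 = 4 * (0.501) = 2.004
  c_2 = 0
Equations for k = 0, 1, 2 (AR order 2, c_2 = 0):
  (E0) gamma(0) = phi_1 gamma(1) + phi_2 gamma(2) + c_0
  (E1) gamma(1) = phi_1 gamma(0) + phi_2 gamma(1) + c_1
  (E2) gamma(2) = phi_1 gamma(1) + phi_2 gamma(0)
From (E1): gamma(1) = A gamma(0) + B with
  A = phi_1 / (1 - phi_2) = 0.432 / 0.582 = 0.742268,   B = c_1 / (1 - phi_2) = 2.004 / 0.582 = 3.443299.
Insert (E2) into (E0): gamma(0) (1 - phi_2^2) = phi_1 (1 + phi_2) gamma(1) + c_0.
  phi_1 (1 + phi_2) = (0.432)(1.418) = 0.612576,   1 - phi_2^2 = 0.825276.
Replace gamma(1) by A gamma(0) + B and collect gamma(0):
  gamma(0) [0.825276 - (0.612576)(0.742268)] = (0.612576)(3.443299) + 5.869732
  gamma(0) * 0.37058 = 7.979014
  gamma(0) = 7.979014 / 0.37058 = 21.531128.
Therefore gamma(0) = 21.5311 (to 4 decimal places).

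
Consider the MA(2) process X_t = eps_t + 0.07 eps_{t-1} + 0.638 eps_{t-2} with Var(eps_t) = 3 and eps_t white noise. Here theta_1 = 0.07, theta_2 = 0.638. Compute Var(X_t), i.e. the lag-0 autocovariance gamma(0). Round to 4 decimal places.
\gamma(0) = 4.2358

For an MA(q) process X_t = eps_t + sum_i theta_i eps_{t-i} with
Var(eps_t) = sigma^2, the variance is
  gamma(0) = sigma^2 * (1 + sum_i theta_i^2).
  sum_i theta_i^2 = (0.07)^2 + (0.638)^2 = 0.0049 + 0.407044 = 0.411944.
  gamma(0) = 3 * (1 + 0.411944) = 3 * 1.411944 = 4.235832, which rounds to 4.2358.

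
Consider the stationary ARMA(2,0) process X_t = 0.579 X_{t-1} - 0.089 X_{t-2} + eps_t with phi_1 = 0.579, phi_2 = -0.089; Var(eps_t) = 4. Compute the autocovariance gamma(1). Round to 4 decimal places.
\gamma(1) = 2.9885

Multiply the model equation by X_{t-k} and take expectations. With theta_0 = psi_0 = 1 and psi_j the MA(infinity) weights, this gives
  gamma(k) - sum_i phi_i gamma(k-i) = c_k,
  c_k = sigma^2 * sum_{j=k..q} theta_j psi_{j-k}   (c_k = 0 for k > q),
using gamma(-m) = gamma(m).
Pure AR (q = 0): c_0 = sigma^2 = 4, c_k = 0 for k >= 1.
Equations for k = 0, 1, 2 (AR order 2, c_2 = 0):
  (E0) gamma(0) = phi_1 gamma(1) + phi_2 gamma(2) + c_0
  (E1) gamma(1) = phi_1 gamma(0) + phi_2 gamma(1) + c_1
  (E2) gamma(2) = phi_1 gamma(1) + phi_2 gamma(0)
From (E1): gamma(1) = A gamma(0) + B with
  A = phi_1 / (1 - phi_2) = 0.579 / 1.089 = 0.53168,   B = c_1 / (1 - phi_2) = 0 / 1.089 = 0.
Insert (E2) into (E0): gamma(0) (1 - phi_2^2) = phi_1 (1 + phi_2) gamma(1) + c_0.
  phi_1 (1 + phi_2) = (0.579)(0.911) = 0.527469,   1 - phi_2^2 = 0.992079.
Replace gamma(1) by A gamma(0) + B and collect gamma(0):
  gamma(0) [0.992079 - (0.527469)(0.53168)] = c_0 = 4
  gamma(0) * 0.711634 = 4
  gamma(0) = 4 / 0.711634 = 5.620867.
  gamma(1) = A gamma(0) = (0.53168)(5.620867) = 2.988505.
Therefore gamma(1) = 2.9885 (to 4 decimal places).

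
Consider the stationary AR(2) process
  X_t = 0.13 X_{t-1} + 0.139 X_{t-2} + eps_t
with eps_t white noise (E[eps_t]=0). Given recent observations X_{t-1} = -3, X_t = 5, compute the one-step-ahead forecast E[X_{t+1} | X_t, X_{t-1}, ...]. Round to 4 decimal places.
E[X_{t+1} \mid \mathcal F_t] = 0.2330

For an AR(p) model X_t = c + sum_i phi_i X_{t-i} + eps_t, the
one-step-ahead conditional mean is
  E[X_{t+1} | X_t, ...] = c + sum_i phi_i X_{t+1-i}.
Substitute known values:
  E[X_{t+1} | ...] = (0.13) * (5) + (0.139) * (-3)
                   = 0.2330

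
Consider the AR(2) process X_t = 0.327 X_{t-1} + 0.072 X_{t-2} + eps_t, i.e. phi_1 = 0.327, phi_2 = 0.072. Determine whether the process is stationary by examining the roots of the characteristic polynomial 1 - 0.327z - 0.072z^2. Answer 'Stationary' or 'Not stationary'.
\text{Stationary}

The AR(p) characteristic polynomial is P(z) = 1 - 0.327z - 0.072z^2.
Stationarity requires all roots to lie outside the unit circle, i.e. |z| > 1 for every root.
Set 1 + (-0.327) z + (-0.072) z^2 = 0, i.e. a z^2 + b z + c = 0 with a = -0.072, b = -0.327, c = 1.
Discriminant D = b^2 - 4ac = (-0.327)^2 - 4*(-0.072)*1 = 0.106929 - (-0.288) = 0.394929.
D >= 0, so the roots are real: z = (-b +/- sqrt(D)) / (2a) = (0.327 +/- 0.628434) / (-0.144).
  z_1 = (0.327 + 0.628434) / (-0.144) = -6.635,   |z_1| = 6.635.
  z_2 = (0.327 - 0.628434) / (-0.144) = 2.0933,   |z_2| = 2.0933.
Moduli of all roots: 6.6350, 2.0933.
All moduli strictly greater than 1? Yes.
Verdict: Stationary.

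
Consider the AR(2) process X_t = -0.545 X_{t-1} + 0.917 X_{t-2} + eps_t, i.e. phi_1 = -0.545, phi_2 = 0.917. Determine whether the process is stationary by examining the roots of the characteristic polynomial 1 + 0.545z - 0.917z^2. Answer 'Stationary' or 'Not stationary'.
\text{Not stationary}

The AR(p) characteristic polynomial is P(z) = 1 + 0.545z - 0.917z^2.
Stationarity requires all roots to lie outside the unit circle, i.e. |z| > 1 for every root.
Set 1 + (0.545) z + (-0.917) z^2 = 0, i.e. a z^2 + b z + c = 0 with a = -0.917, b = 0.545, c = 1.
Discriminant D = b^2 - 4ac = (0.545)^2 - 4*(-0.917)*1 = 0.297025 - (-3.668) = 3.965025.
D >= 0, so the roots are real: z = (-b +/- sqrt(D)) / (2a) = (-0.545 +/- 1.991237) / (-1.834).
  z_1 = (-0.545 + 1.991237) / (-1.834) = -0.7886,   |z_1| = 0.7886.
  z_2 = (-0.545 - 1.991237) / (-1.834) = 1.3829,   |z_2| = 1.3829.
Moduli of all roots: 0.7886, 1.3829.
All moduli strictly greater than 1? No.
Verdict: Not stationary.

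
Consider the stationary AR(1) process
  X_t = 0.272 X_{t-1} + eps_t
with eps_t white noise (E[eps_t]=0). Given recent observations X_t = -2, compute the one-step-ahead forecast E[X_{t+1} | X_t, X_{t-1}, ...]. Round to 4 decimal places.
E[X_{t+1} \mid \mathcal F_t] = -0.5440

For an AR(p) model X_t = c + sum_i phi_i X_{t-i} + eps_t, the
one-step-ahead conditional mean is
  E[X_{t+1} | X_t, ...] = c + sum_i phi_i X_{t+1-i}.
Substitute known values:
  E[X_{t+1} | ...] = (0.272) * (-2)
                   = -0.5440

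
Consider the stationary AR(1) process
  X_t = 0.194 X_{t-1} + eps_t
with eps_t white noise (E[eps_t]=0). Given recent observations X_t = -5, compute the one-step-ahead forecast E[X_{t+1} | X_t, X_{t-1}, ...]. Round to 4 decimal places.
E[X_{t+1} \mid \mathcal F_t] = -0.9700

For an AR(p) model X_t = c + sum_i phi_i X_{t-i} + eps_t, the
one-step-ahead conditional mean is
  E[X_{t+1} | X_t, ...] = c + sum_i phi_i X_{t+1-i}.
Substitute known values:
  E[X_{t+1} | ...] = (0.194) * (-5)
                   = -0.9700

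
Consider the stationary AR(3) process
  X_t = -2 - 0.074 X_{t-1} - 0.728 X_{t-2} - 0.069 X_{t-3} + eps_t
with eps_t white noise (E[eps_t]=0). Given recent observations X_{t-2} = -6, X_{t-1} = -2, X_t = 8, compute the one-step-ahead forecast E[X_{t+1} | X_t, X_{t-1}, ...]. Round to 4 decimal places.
E[X_{t+1} \mid \mathcal F_t] = -0.7220

For an AR(p) model X_t = c + sum_i phi_i X_{t-i} + eps_t, the
one-step-ahead conditional mean is
  E[X_{t+1} | X_t, ...] = c + sum_i phi_i X_{t+1-i}.
Substitute known values:
  E[X_{t+1} | ...] = -2 + (-0.074) * (8) + (-0.728) * (-2) + (-0.069) * (-6)
                   = -0.7220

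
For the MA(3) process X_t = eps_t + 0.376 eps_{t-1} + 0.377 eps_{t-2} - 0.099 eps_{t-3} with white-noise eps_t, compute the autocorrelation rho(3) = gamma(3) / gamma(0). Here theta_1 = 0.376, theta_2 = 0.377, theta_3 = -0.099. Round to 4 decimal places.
\rho(3) = -0.0765

For an MA(q) process with theta_0 = 1, the autocovariance is
  gamma(k) = sigma^2 * sum_{i=0..q-k} theta_i * theta_{i+k},
and rho(k) = gamma(k) / gamma(0). Sigma^2 cancels.
  numerator   = (1)*(-0.099) = -0.099.
  denominator = (1)^2 + (0.376)^2 + (0.377)^2 + (-0.099)^2 = 1.293306.
  rho(3) = -0.099 / 1.293306 = -0.0765.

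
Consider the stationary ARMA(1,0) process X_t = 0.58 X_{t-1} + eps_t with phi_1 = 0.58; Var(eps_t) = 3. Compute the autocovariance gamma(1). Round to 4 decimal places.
\gamma(1) = 2.6221

Multiply the model equation by X_{t-k} and take expectations. With theta_0 = psi_0 = 1 and psi_j the MA(infinity) weights, this gives
  gamma(k) - sum_i phi_i gamma(k-i) = c_k,
  c_k = sigma^2 * sum_{j=k..q} theta_j psi_{j-k}   (c_k = 0 for k > q),
using gamma(-m) = gamma(m).
Pure AR (q = 0): c_0 = sigma^2 = 3, c_k = 0 for k >= 1.
Equations for k = 0 and k = 1 (AR order 1):
  gamma(0) = phi_1 gamma(1) + c_0
  gamma(1) = phi_1 gamma(0) + c_1
Substituting the second into the first: gamma(0) (1 - phi_1^2) = c_0 + phi_1 c_1, so
  gamma(0) = c_0 / (1 - phi_1^2) = 3 / (1 - (0.58)^2) = 3 / 0.6636 = 4.520796.
  gamma(1) = phi_1 gamma(0) = (0.58)(4.520796) = 2.622061.
Therefore gamma(1) = 2.6221 (to 4 decimal places).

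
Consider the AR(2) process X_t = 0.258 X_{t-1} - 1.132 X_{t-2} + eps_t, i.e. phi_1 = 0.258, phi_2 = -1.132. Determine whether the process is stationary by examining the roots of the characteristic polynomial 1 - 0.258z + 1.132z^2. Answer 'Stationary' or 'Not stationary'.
\text{Not stationary}

The AR(p) characteristic polynomial is P(z) = 1 - 0.258z + 1.132z^2.
Stationarity requires all roots to lie outside the unit circle, i.e. |z| > 1 for every root.
Set 1 + (-0.258) z + (1.132) z^2 = 0, i.e. a z^2 + b z + c = 0 with a = 1.132, b = -0.258, c = 1.
Discriminant D = b^2 - 4ac = (-0.258)^2 - 4*(1.132)*1 = 0.066564 - (4.528) = -4.461436.
D < 0, so the roots are the complex-conjugate pair z = (-b +/- i sqrt(-D)) / (2a) = 0.114 +/- 0.933i.
For a conjugate pair |z|^2 = z * conj(z) = (product of roots) = c/a = 1/(1.132) = 0.883392, so |z| = sqrt(0.883392) = 0.9399 for both roots.
Moduli of all roots: 0.9399, 0.9399.
All moduli strictly greater than 1? No.
Verdict: Not stationary.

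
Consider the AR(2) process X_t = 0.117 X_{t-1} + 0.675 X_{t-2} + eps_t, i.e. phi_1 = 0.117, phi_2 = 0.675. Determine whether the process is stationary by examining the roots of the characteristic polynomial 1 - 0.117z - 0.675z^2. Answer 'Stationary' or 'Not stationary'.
\text{Stationary}

The AR(p) characteristic polynomial is P(z) = 1 - 0.117z - 0.675z^2.
Stationarity requires all roots to lie outside the unit circle, i.e. |z| > 1 for every root.
Set 1 + (-0.117) z + (-0.675) z^2 = 0, i.e. a z^2 + b z + c = 0 with a = -0.675, b = -0.117, c = 1.
Discriminant D = b^2 - 4ac = (-0.117)^2 - 4*(-0.675)*1 = 0.013689 - (-2.7) = 2.713689.
D >= 0, so the roots are real: z = (-b +/- sqrt(D)) / (2a) = (0.117 +/- 1.647328) / (-1.35).
  z_1 = (0.117 + 1.647328) / (-1.35) = -1.3069,   |z_1| = 1.3069.
  z_2 = (0.117 - 1.647328) / (-1.35) = 1.1336,   |z_2| = 1.1336.
Moduli of all roots: 1.3069, 1.1336.
All moduli strictly greater than 1? Yes.
Verdict: Stationary.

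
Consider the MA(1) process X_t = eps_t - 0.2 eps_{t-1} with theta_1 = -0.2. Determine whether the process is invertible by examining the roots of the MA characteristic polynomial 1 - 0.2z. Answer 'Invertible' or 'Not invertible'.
\text{Invertible}

The MA(q) characteristic polynomial is P(z) = 1 - 0.2z.
Invertibility requires all roots to lie outside the unit circle, i.e. |z| > 1 for every root.
This is linear in z: 1 + (-0.2) z = 0  =>  z = -1/(-0.2) = 5,  |z| = 5.
Moduli of all roots: 5.0000.
All moduli strictly greater than 1? Yes.
Verdict: Invertible.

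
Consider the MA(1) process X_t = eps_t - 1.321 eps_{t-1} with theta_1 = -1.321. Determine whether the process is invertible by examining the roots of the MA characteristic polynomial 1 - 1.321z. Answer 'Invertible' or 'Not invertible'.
\text{Not invertible}

The MA(q) characteristic polynomial is P(z) = 1 - 1.321z.
Invertibility requires all roots to lie outside the unit circle, i.e. |z| > 1 for every root.
This is linear in z: 1 + (-1.321) z = 0  =>  z = -1/(-1.321) = 0.757002,  |z| = 0.757002.
Moduli of all roots: 0.7570.
All moduli strictly greater than 1? No.
Verdict: Not invertible.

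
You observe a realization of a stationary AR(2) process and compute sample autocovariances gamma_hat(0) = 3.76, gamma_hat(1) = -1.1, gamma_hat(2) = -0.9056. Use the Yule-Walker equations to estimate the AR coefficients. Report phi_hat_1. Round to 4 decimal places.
\hat\phi_{1} = -0.3970

The Yule-Walker equations for an AR(p) process read, in matrix form,
  Gamma_p phi = r_p,   with   (Gamma_p)_{ij} = gamma(|i - j|),
                       (r_p)_i = gamma(i),   i,j = 1..p.
Substitute the sample gammas (Toeplitz matrix and right-hand side of size 2):
  Gamma_p = [[3.76, -1.1], [-1.1, 3.76]]
  r_p     = [-1.1, -0.9056]
Written out:
  3.76 phi_1 - 1.1 phi_2 = -1.1
  -1.1 phi_1 + 3.76 phi_2 = -0.9056
Solve by Cramer's rule:
  det = gamma(0)^2 - gamma(1)^2 = (3.76)^2 - (-1.1)^2 = 14.1376 - 1.21 = 12.9276
  phi_hat_1 = [gamma(1) gamma(0) - gamma(1) gamma(2)] / det = [(-1.1)(3.76) - (-1.1)(-0.9056)] / 12.9276 = -5.13216 / 12.9276 = -0.397
  phi_hat_2 = [gamma(0) gamma(2) - gamma(1)^2] / det = [(3.76)(-0.9056) - (-1.1)^2] / 12.9276 = -4.615056 / 12.9276 = -0.357
So phi_hat = [-0.3970, -0.3570].
Therefore phi_hat_1 = -0.3970.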